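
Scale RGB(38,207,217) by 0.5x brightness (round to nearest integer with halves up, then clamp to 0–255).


Multiply each channel by 0.5, round half up, clamp to [0, 255]
R: 38×0.5 = 19
G: 207×0.5 = 103.5 → round → 104
B: 217×0.5 = 108.5 → round → 109
= RGB(19, 104, 109)


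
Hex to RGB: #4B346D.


4B → 75 (R)
34 → 52 (G)
6D → 109 (B)
= RGB(75, 52, 109)


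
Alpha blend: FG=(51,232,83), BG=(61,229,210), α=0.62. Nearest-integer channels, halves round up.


C = α×F + (1-α)×B, with 1-α = 0.38
R: 0.62×51 + 0.38×61 = 31.62 + 23.18 = 54.80 → 55
G: 0.62×232 + 0.38×229 = 143.84 + 87.02 = 230.86 → 231
B: 0.62×83 + 0.38×210 = 51.46 + 79.80 = 131.26 → 131
= RGB(55, 231, 131)


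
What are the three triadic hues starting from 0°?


Triadic: equally spaced at 120° intervals
H1 = 0°
H2 = (0 + 120) mod 360 = 120°
H3 = (0 + 240) mod 360 = 240°
Triadic = 0°, 120°, 240°


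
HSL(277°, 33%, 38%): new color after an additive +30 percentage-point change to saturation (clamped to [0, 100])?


Original S = 33%
Adjustment = +30 percentage points
New S = 33 + (30) = 63
Clamp to [0, 100] → 63
= HSL(277°, 63%, 38%)


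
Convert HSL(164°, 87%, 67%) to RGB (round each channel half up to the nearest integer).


H=164°, S=0.87, L=0.67
C = (1-|2L-1|)×S = (1-|0.34|)×0.87 = 0.5742
H' = H/60 = 164/60 ≈ 2.7333; X = C×(1-|H' mod 2 - 1|) = 0.42108
m = L - C/2 = 0.67 - 0.2871 = 0.3829
Sector ⌊H'⌋ = 2 → (R',G',B') = (0.0, 0.5742, 0.42108)
RGB = ((R'+m)×255, (G'+m)×255, (B'+m)×255) = (97.6395, 244.0605, 205.0149)
Round half up → RGB(98, 244, 205)


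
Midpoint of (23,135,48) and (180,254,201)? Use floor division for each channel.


Midpoint: each channel = ⌊(C₁+C₂)/2⌋
R: ⌊(23+180)/2⌋ = 101
G: ⌊(135+254)/2⌋ = 194
B: ⌊(48+201)/2⌋ = 124
= RGB(101, 194, 124)


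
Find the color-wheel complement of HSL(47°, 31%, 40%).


Complement = opposite side of color wheel = hue + 180°
H' = (47 + 180) mod 360 = 227°
S and L unchanged.
= HSL(227°, 31%, 40%)


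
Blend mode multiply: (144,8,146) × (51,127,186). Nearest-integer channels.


Multiply: C = A×B/255, rounded to nearest integer
R: 144×51/255 = 7344/255 ≈ 28.800 → 29
G: 8×127/255 = 1016/255 ≈ 3.984 → 4
B: 146×186/255 = 27156/255 ≈ 106.494 → 106
= RGB(29, 4, 106)


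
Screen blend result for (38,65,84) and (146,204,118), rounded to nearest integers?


Screen: C = 255 - (255-A)×(255-B)/255, rounded to nearest integer
R: 255 - (255-38)×(255-146)/255 = 255 - 23653/255 ≈ 255 - 92.757 = 162.243 → 162
G: 255 - (255-65)×(255-204)/255 = 255 - 9690/255 ≈ 255 - 38.000 = 217.000 → 217
B: 255 - (255-84)×(255-118)/255 = 255 - 23427/255 ≈ 255 - 91.871 = 163.129 → 163
= RGB(162, 217, 163)


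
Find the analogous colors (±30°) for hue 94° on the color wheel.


Base hue: 94°
Left analog: (94 - 30) mod 360 = 64°
Right analog: (94 + 30) mod 360 = 124°
Analogous hues = 64° and 124°


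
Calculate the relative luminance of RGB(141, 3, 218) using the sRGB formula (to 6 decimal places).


Linearize each channel (sRGB transfer function): c = v/255; c_lin = c/12.92 if c ≤ 0.04045, else ((c+0.055)/1.055)^2.4
  R: 141/255 ≈ 0.552941 > 0.04045 → ((0.552941+0.055)/1.055)^2.4 ≈ 0.266356
  G: 3/255 ≈ 0.011765 ≤ 0.04045 → 0.011765/12.92 ≈ 0.000911
  B: 218/255 ≈ 0.854902 > 0.04045 → ((0.854902+0.055)/1.055)^2.4 ≈ 0.701102
R_lin = 0.266356, G_lin = 0.000911, B_lin = 0.701102
L = 0.2126×R + 0.7152×G + 0.0722×B
L = 0.2126×0.266356 + 0.7152×0.000911 + 0.0722×0.701102
L ≈ 0.107898


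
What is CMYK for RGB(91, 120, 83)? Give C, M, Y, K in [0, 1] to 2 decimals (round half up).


R'=91/255≈0.3569, G'=120/255≈0.4706, B'=83/255≈0.3255
K = 1 - max(R',G',B') = 1 - 120/255 = 135/255 = 0.52941… → 0.53
(1-R'-K)/(1-K) simplifies to (max-R)/max with max = 120:
C = (120-91)/120 = 29/120 = 0.24166… → 0.24
M = (120-120)/120 = 0/120 = 0 → 0.00
Y = (120-83)/120 = 37/120 = 0.30833… → 0.31
= CMYK(0.24, 0.00, 0.31, 0.53)


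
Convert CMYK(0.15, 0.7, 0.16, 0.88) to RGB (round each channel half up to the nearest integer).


R = 255 × (1-C) × (1-K) = 255 × 0.85 × 0.12 = 26.01 → 26
G = 255 × (1-M) × (1-K) = 255 × 0.30 × 0.12 = 9.18 → 9
B = 255 × (1-Y) × (1-K) = 255 × 0.84 × 0.12 = 25.704 → 26
= RGB(26, 9, 26)


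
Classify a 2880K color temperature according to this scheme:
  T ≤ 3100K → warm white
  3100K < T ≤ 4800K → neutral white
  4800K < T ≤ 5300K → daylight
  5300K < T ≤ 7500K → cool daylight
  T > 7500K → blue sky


Temperature: 2880K
2880K ≤ 3100K → warm white
Classification: warm white


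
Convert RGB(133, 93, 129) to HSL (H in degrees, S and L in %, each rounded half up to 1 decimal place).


Normalize: R'=133/255≈0.5216, G'=93/255≈0.3647, B'=129/255≈0.5059
Max=133/255, Min=93/255, Δ=Max-Min=40/255
L = (Max+Min)/2 = (133+93)/510 = 226/510 = 0.44313… → L = 44.3%
L ≤ 0.5 → S = Δ/(Max+Min) = 40/(133+93) = 40/226 = 0.17699… → S = 17.7%
(the 1/255 factors cancel in S and H, so raw channel differences can be used)
Max is R' → H = 60 × (((G-B)/Δ) mod 6) = 60 × (((93-129)/40) mod 6)
  (-36)/40 = -0.9; negative, so add 6 → 5.1
  H = 60 × 5.1 = 306° → H = 306.0°
= HSL(306.0°, 17.7%, 44.3%)


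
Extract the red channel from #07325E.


Color: #07325E
R = 07 = 7
G = 32 = 50
B = 5E = 94
Red = 7


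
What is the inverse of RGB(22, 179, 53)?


Invert: (255-R, 255-G, 255-B)
R: 255-22 = 233
G: 255-179 = 76
B: 255-53 = 202
= RGB(233, 76, 202)


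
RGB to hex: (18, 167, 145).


R = 18 → 12 (hex)
G = 167 → A7 (hex)
B = 145 → 91 (hex)
Hex = #12A791


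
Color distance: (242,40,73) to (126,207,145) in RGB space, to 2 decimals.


d = √[(R₁-R₂)² + (G₁-G₂)² + (B₁-B₂)²]
d = √[(242-126)² + (40-207)² + (73-145)²]
d = √[13456 + 27889 + 5184]
d = √46529
d ≈ 215.71


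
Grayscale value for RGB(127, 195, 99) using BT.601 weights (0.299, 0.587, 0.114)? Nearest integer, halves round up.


Gray = 0.299×R + 0.587×G + 0.114×B
Gray = 0.299×127 + 0.587×195 + 0.114×99
Gray = 37.973 + 114.465 + 11.286
Gray = 163.724 → round half up → 164
Gray = 164


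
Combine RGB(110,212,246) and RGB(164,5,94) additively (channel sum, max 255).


Additive: each channel = min(255, C₁+C₂)
R: 110+164 = 274 → 255
G: 212+5 = 217 → 217
B: 246+94 = 340 → 255
= RGB(255, 217, 255)


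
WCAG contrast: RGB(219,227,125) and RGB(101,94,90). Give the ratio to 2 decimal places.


Linearize each sRGB channel c=v/255: c/12.92 if c ≤ 0.04045 else ((c+0.055)/1.055)^2.4
L = 0.2126×R_lin + 0.7152×G_lin + 0.0722×B_lin
Color 1 (219,227,125):
  R=219: 219/255≈0.8588 > 0.04045 → ((0.8588+0.055)/1.055)^2.4 ≈ 0.70838
  G=227: 227/255≈0.8902 > 0.04045 → ((0.8902+0.055)/1.055)^2.4 ≈ 0.76815
  B=125: 125/255≈0.4902 > 0.04045 → ((0.4902+0.055)/1.055)^2.4 ≈ 0.20508
  L1 = 0.2126×0.70838 + 0.7152×0.76815 + 0.0722×0.20508 ≈ 0.71479
Color 2 (101,94,90):
  R=101: 101/255≈0.3961 > 0.04045 → ((0.3961+0.055)/1.055)^2.4 ≈ 0.13014
  G=94: 94/255≈0.3686 > 0.04045 → ((0.3686+0.055)/1.055)^2.4 ≈ 0.11193
  B=90: 90/255≈0.3529 > 0.04045 → ((0.3529+0.055)/1.055)^2.4 ≈ 0.10224
  L2 = 0.2126×0.13014 + 0.7152×0.11193 + 0.0722×0.10224 ≈ 0.11510
Lighter = 0.71479, Darker = 0.11510
Ratio = (L_lighter + 0.05) / (L_darker + 0.05)
Ratio = (0.71479 + 0.05) / (0.11510 + 0.05) = 0.76479 / 0.16510 ≈ 4.6322
Ratio ≈ 4.63:1


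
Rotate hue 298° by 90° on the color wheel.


New hue = (H + rotation) mod 360
New hue = (298 + 90) mod 360
= 388 mod 360
= 28°


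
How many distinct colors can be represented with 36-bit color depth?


Colors = 2^bits = 2^36
= 68,719,476,736 colors


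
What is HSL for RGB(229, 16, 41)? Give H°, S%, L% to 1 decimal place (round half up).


Normalize: R'=229/255≈0.8980, G'=16/255≈0.0627, B'=41/255≈0.1608
Max=229/255, Min=16/255, Δ=Max-Min=213/255
L = (Max+Min)/2 = (229+16)/510 = 245/510 = 0.48039… → L = 48.0%
L ≤ 0.5 → S = Δ/(Max+Min) = 213/(229+16) = 213/245 = 0.86938… → S = 86.9%
(the 1/255 factors cancel in S and H, so raw channel differences can be used)
Max is R' → H = 60 × (((G-B)/Δ) mod 6) = 60 × (((16-41)/213) mod 6)
  (-25)/213 = -0.1173…; negative, so add 6 → 5.8826…
  H = 60 × 5.8826… = 352.957…° → H = 353.0°
= HSL(353.0°, 86.9%, 48.0%)


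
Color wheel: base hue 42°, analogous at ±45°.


Base hue: 42°
Left analog: (42 - 45) mod 360 = 357°
Right analog: (42 + 45) mod 360 = 87°
Analogous hues = 357° and 87°


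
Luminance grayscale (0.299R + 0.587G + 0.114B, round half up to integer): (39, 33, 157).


Gray = 0.299×R + 0.587×G + 0.114×B
Gray = 0.299×39 + 0.587×33 + 0.114×157
Gray = 11.661 + 19.371 + 17.898
Gray = 48.930 → round half up → 49
Gray = 49


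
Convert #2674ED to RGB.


26 → 38 (R)
74 → 116 (G)
ED → 237 (B)
= RGB(38, 116, 237)


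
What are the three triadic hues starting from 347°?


Triadic: equally spaced at 120° intervals
H1 = 347°
H2 = (347 + 120) mod 360 = 107°
H3 = (347 + 240) mod 360 = 227°
Triadic = 347°, 107°, 227°


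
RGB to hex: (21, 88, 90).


R = 21 → 15 (hex)
G = 88 → 58 (hex)
B = 90 → 5A (hex)
Hex = #15585A


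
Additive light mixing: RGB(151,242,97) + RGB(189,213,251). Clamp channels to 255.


Additive: each channel = min(255, C₁+C₂)
R: 151+189 = 340 → 255
G: 242+213 = 455 → 255
B: 97+251 = 348 → 255
= RGB(255, 255, 255)


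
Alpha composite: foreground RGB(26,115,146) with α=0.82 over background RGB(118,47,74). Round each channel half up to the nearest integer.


C = α×F + (1-α)×B, with 1-α = 0.18
R: 0.82×26 + 0.18×118 = 21.32 + 21.24 = 42.56 → 43
G: 0.82×115 + 0.18×47 = 94.30 + 8.46 = 102.76 → 103
B: 0.82×146 + 0.18×74 = 119.72 + 13.32 = 133.04 → 133
= RGB(43, 103, 133)


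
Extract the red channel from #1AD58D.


Color: #1AD58D
R = 1A = 26
G = D5 = 213
B = 8D = 141
Red = 26


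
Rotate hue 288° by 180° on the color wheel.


New hue = (H + rotation) mod 360
New hue = (288 + 180) mod 360
= 468 mod 360
= 108°


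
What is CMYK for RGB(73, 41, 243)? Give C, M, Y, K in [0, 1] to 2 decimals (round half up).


R'=73/255≈0.2863, G'=41/255≈0.1608, B'=243/255≈0.9529
K = 1 - max(R',G',B') = 1 - 243/255 = 12/255 = 0.04705… → 0.05
(1-R'-K)/(1-K) simplifies to (max-R)/max with max = 243:
C = (243-73)/243 = 170/243 = 0.69958… → 0.70
M = (243-41)/243 = 202/243 = 0.83127… → 0.83
Y = (243-243)/243 = 0/243 = 0 → 0.00
= CMYK(0.70, 0.83, 0.00, 0.05)


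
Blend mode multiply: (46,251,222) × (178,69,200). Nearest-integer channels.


Multiply: C = A×B/255, rounded to nearest integer
R: 46×178/255 = 8188/255 ≈ 32.110 → 32
G: 251×69/255 = 17319/255 ≈ 67.918 → 68
B: 222×200/255 = 44400/255 ≈ 174.118 → 174
= RGB(32, 68, 174)


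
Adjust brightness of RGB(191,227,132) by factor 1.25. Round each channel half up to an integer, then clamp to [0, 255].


Multiply each channel by 1.25, round half up, clamp to [0, 255]
R: 191×1.25 = 238.75 → round → 239
G: 227×1.25 = 283.75 → round → 284 → clamp → 255
B: 132×1.25 = 165
= RGB(239, 255, 165)


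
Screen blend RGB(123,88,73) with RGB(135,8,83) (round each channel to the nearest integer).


Screen: C = 255 - (255-A)×(255-B)/255, rounded to nearest integer
R: 255 - (255-123)×(255-135)/255 = 255 - 15840/255 ≈ 255 - 62.118 = 192.882 → 193
G: 255 - (255-88)×(255-8)/255 = 255 - 41249/255 ≈ 255 - 161.761 = 93.239 → 93
B: 255 - (255-73)×(255-83)/255 = 255 - 31304/255 ≈ 255 - 122.761 = 132.239 → 132
= RGB(193, 93, 132)


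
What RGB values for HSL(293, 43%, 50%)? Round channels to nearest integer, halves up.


H=293°, S=0.43, L=0.50
C = (1-|2L-1|)×S = (1-|0.00|)×0.43 = 0.43
H' = H/60 = 293/60 ≈ 4.8833; X = C×(1-|H' mod 2 - 1|) ≈ 0.3798
m = L - C/2 = 0.50 - 0.215 = 0.285
Sector ⌊H'⌋ = 4 → (R',G',B') = (≈0.3798, 0.0, 0.43)
RGB = ((R'+m)×255, (G'+m)×255, (B'+m)×255) = (169.5325, 72.675, 182.325)
Round half up → RGB(170, 73, 182)


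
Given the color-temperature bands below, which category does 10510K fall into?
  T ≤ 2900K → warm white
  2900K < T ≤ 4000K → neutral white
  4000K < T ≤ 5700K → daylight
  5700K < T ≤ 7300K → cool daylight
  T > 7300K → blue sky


Temperature: 10510K
10510K > 7300K → blue sky
Classification: blue sky


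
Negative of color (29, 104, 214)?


Invert: (255-R, 255-G, 255-B)
R: 255-29 = 226
G: 255-104 = 151
B: 255-214 = 41
= RGB(226, 151, 41)


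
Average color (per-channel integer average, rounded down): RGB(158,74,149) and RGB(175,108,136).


Midpoint: each channel = ⌊(C₁+C₂)/2⌋
R: ⌊(158+175)/2⌋ = 166
G: ⌊(74+108)/2⌋ = 91
B: ⌊(149+136)/2⌋ = 142
= RGB(166, 91, 142)


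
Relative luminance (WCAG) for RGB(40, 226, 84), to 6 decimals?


Linearize each channel (sRGB transfer function): c = v/255; c_lin = c/12.92 if c ≤ 0.04045, else ((c+0.055)/1.055)^2.4
  R: 40/255 ≈ 0.156863 > 0.04045 → ((0.156863+0.055)/1.055)^2.4 ≈ 0.021219
  G: 226/255 ≈ 0.886275 > 0.04045 → ((0.886275+0.055)/1.055)^2.4 ≈ 0.760525
  B: 84/255 ≈ 0.329412 > 0.04045 → ((0.329412+0.055)/1.055)^2.4 ≈ 0.088656
R_lin = 0.021219, G_lin = 0.760525, B_lin = 0.088656
L = 0.2126×R + 0.7152×G + 0.0722×B
L = 0.2126×0.021219 + 0.7152×0.760525 + 0.0722×0.088656
L ≈ 0.554839


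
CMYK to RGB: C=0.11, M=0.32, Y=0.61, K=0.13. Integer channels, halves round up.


R = 255 × (1-C) × (1-K) = 255 × 0.89 × 0.87 = 197.4465 → 197
G = 255 × (1-M) × (1-K) = 255 × 0.68 × 0.87 = 150.858 → 151
B = 255 × (1-Y) × (1-K) = 255 × 0.39 × 0.87 = 86.5215 → 87
= RGB(197, 151, 87)


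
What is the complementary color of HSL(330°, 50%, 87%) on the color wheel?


Complement = opposite side of color wheel = hue + 180°
H' = (330 + 180) mod 360 = 150°
S and L unchanged.
= HSL(150°, 50%, 87%)


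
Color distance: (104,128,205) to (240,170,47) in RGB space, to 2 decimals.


d = √[(R₁-R₂)² + (G₁-G₂)² + (B₁-B₂)²]
d = √[(104-240)² + (128-170)² + (205-47)²]
d = √[18496 + 1764 + 24964]
d = √45224
d ≈ 212.66


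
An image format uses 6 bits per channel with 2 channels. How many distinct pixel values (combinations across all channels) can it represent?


Total bits = 6 bits/channel × 2 channels = 12 bits
Distinct pixel values = 2^12
= 4,096 pixel values


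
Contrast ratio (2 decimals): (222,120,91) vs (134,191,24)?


Linearize each sRGB channel c=v/255: c/12.92 if c ≤ 0.04045 else ((c+0.055)/1.055)^2.4
L = 0.2126×R_lin + 0.7152×G_lin + 0.0722×B_lin
Color 1 (222,120,91):
  R=222: 222/255≈0.8706 > 0.04045 → ((0.8706+0.055)/1.055)^2.4 ≈ 0.73046
  G=120: 120/255≈0.4706 > 0.04045 → ((0.4706+0.055)/1.055)^2.4 ≈ 0.18782
  B=91: 91/255≈0.3569 > 0.04045 → ((0.3569+0.055)/1.055)^2.4 ≈ 0.10462
  L1 = 0.2126×0.73046 + 0.7152×0.18782 + 0.0722×0.10462 ≈ 0.29718
Color 2 (134,191,24):
  R=134: 134/255≈0.5255 > 0.04045 → ((0.5255+0.055)/1.055)^2.4 ≈ 0.23840
  G=191: 191/255≈0.7490 > 0.04045 → ((0.7490+0.055)/1.055)^2.4 ≈ 0.52100
  B=24: 24/255≈0.0941 > 0.04045 → ((0.0941+0.055)/1.055)^2.4 ≈ 0.00913
  L2 = 0.2126×0.23840 + 0.7152×0.52100 + 0.0722×0.00913 ≈ 0.42396
Lighter = 0.42396, Darker = 0.29718
Ratio = (L_lighter + 0.05) / (L_darker + 0.05)
Ratio = (0.42396 + 0.05) / (0.29718 + 0.05) = 0.47396 / 0.34718 ≈ 1.3652
Ratio ≈ 1.37:1


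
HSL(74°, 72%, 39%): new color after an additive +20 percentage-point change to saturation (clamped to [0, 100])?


Original S = 72%
Adjustment = +20 percentage points
New S = 72 + (20) = 92
Clamp to [0, 100] → 92
= HSL(74°, 92%, 39%)


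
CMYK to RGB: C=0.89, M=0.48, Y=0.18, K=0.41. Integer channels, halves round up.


R = 255 × (1-C) × (1-K) = 255 × 0.11 × 0.59 = 16.5495 → 17
G = 255 × (1-M) × (1-K) = 255 × 0.52 × 0.59 = 78.234 → 78
B = 255 × (1-Y) × (1-K) = 255 × 0.82 × 0.59 = 123.369 → 123
= RGB(17, 78, 123)


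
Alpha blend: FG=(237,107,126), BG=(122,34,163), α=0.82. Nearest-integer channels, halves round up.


C = α×F + (1-α)×B, with 1-α = 0.18
R: 0.82×237 + 0.18×122 = 194.34 + 21.96 = 216.30 → 216
G: 0.82×107 + 0.18×34 = 87.74 + 6.12 = 93.86 → 94
B: 0.82×126 + 0.18×163 = 103.32 + 29.34 = 132.66 → 133
= RGB(216, 94, 133)


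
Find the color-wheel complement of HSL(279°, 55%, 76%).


Complement = opposite side of color wheel = hue + 180°
H' = (279 + 180) mod 360 = 99°
S and L unchanged.
= HSL(99°, 55%, 76%)


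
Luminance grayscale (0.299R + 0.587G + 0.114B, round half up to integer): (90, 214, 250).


Gray = 0.299×R + 0.587×G + 0.114×B
Gray = 0.299×90 + 0.587×214 + 0.114×250
Gray = 26.910 + 125.618 + 28.500
Gray = 181.028 → round half up → 181
Gray = 181


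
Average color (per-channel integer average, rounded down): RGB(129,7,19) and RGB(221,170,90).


Midpoint: each channel = ⌊(C₁+C₂)/2⌋
R: ⌊(129+221)/2⌋ = 175
G: ⌊(7+170)/2⌋ = 88
B: ⌊(19+90)/2⌋ = 54
= RGB(175, 88, 54)


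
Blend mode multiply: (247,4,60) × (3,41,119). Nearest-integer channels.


Multiply: C = A×B/255, rounded to nearest integer
R: 247×3/255 = 741/255 ≈ 2.906 → 3
G: 4×41/255 = 164/255 ≈ 0.643 → 1
B: 60×119/255 = 7140/255 ≈ 28.000 → 28
= RGB(3, 1, 28)


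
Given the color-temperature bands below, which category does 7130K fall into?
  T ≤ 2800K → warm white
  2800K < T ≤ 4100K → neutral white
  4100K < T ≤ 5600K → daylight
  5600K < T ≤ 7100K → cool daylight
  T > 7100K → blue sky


Temperature: 7130K
7130K > 7100K → blue sky
Classification: blue sky


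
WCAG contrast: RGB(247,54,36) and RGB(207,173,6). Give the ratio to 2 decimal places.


Linearize each sRGB channel c=v/255: c/12.92 if c ≤ 0.04045 else ((c+0.055)/1.055)^2.4
L = 0.2126×R_lin + 0.7152×G_lin + 0.0722×B_lin
Color 1 (247,54,36):
  R=247: 247/255≈0.9686 > 0.04045 → ((0.9686+0.055)/1.055)^2.4 ≈ 0.93011
  G=54: 54/255≈0.2118 > 0.04045 → ((0.2118+0.055)/1.055)^2.4 ≈ 0.03689
  B=36: 36/255≈0.1412 > 0.04045 → ((0.1412+0.055)/1.055)^2.4 ≈ 0.01764
  L1 = 0.2126×0.93011 + 0.7152×0.03689 + 0.0722×0.01764 ≈ 0.22540
Color 2 (207,173,6):
  R=207: 207/255≈0.8118 > 0.04045 → ((0.8118+0.055)/1.055)^2.4 ≈ 0.62396
  G=173: 173/255≈0.6784 > 0.04045 → ((0.6784+0.055)/1.055)^2.4 ≈ 0.41789
  B=6: 6/255≈0.0235 ≤ 0.04045 → 0.0235/12.92 ≈ 0.00182
  L2 = 0.2126×0.62396 + 0.7152×0.41789 + 0.0722×0.00182 ≈ 0.43166
Lighter = 0.43166, Darker = 0.22540
Ratio = (L_lighter + 0.05) / (L_darker + 0.05)
Ratio = (0.43166 + 0.05) / (0.22540 + 0.05) = 0.48166 / 0.27540 ≈ 1.7489
Ratio ≈ 1.75:1


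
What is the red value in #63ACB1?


Color: #63ACB1
R = 63 = 99
G = AC = 172
B = B1 = 177
Red = 99


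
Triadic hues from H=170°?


Triadic: equally spaced at 120° intervals
H1 = 170°
H2 = (170 + 120) mod 360 = 290°
H3 = (170 + 240) mod 360 = 50°
Triadic = 170°, 290°, 50°


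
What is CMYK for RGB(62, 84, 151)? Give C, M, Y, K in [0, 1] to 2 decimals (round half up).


R'=62/255≈0.2431, G'=84/255≈0.3294, B'=151/255≈0.5922
K = 1 - max(R',G',B') = 1 - 151/255 = 104/255 = 0.40784… → 0.41
(1-R'-K)/(1-K) simplifies to (max-R)/max with max = 151:
C = (151-62)/151 = 89/151 = 0.58940… → 0.59
M = (151-84)/151 = 67/151 = 0.44370… → 0.44
Y = (151-151)/151 = 0/151 = 0 → 0.00
= CMYK(0.59, 0.44, 0.00, 0.41)


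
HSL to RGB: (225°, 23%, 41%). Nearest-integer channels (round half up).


H=225°, S=0.23, L=0.41
C = (1-|2L-1|)×S = (1-|-0.18|)×0.23 = 0.1886
H' = H/60 = 225/60 ≈ 3.7500; X = C×(1-|H' mod 2 - 1|) = 0.04715
m = L - C/2 = 0.41 - 0.0943 = 0.3157
Sector ⌊H'⌋ = 3 → (R',G',B') = (0.0, 0.04715, 0.1886)
RGB = ((R'+m)×255, (G'+m)×255, (B'+m)×255) = (80.5035, 92.52675, 128.5965)
Round half up → RGB(81, 93, 129)


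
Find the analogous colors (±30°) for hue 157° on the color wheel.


Base hue: 157°
Left analog: (157 - 30) mod 360 = 127°
Right analog: (157 + 30) mod 360 = 187°
Analogous hues = 127° and 187°


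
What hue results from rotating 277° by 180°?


New hue = (H + rotation) mod 360
New hue = (277 + 180) mod 360
= 457 mod 360
= 97°


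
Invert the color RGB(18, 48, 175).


Invert: (255-R, 255-G, 255-B)
R: 255-18 = 237
G: 255-48 = 207
B: 255-175 = 80
= RGB(237, 207, 80)


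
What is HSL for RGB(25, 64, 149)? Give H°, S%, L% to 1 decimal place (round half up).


Normalize: R'=25/255≈0.0980, G'=64/255≈0.2510, B'=149/255≈0.5843
Max=149/255, Min=25/255, Δ=Max-Min=124/255
L = (Max+Min)/2 = (149+25)/510 = 174/510 = 0.34117… → L = 34.1%
L ≤ 0.5 → S = Δ/(Max+Min) = 124/(149+25) = 124/174 = 0.71264… → S = 71.3%
(the 1/255 factors cancel in S and H, so raw channel differences can be used)
Max is B' → H = 60 × ((R-G)/Δ + 4) = 60 × ((25-64)/124 + 4)
  -39/124 + 4 = -0.3145… + 4 = 3.6854…
  H = 60 × 3.6854… = 221.129…° → H = 221.1°
= HSL(221.1°, 71.3%, 34.1%)


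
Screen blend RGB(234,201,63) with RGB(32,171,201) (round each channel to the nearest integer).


Screen: C = 255 - (255-A)×(255-B)/255, rounded to nearest integer
R: 255 - (255-234)×(255-32)/255 = 255 - 4683/255 ≈ 255 - 18.365 = 236.635 → 237
G: 255 - (255-201)×(255-171)/255 = 255 - 4536/255 ≈ 255 - 17.788 = 237.212 → 237
B: 255 - (255-63)×(255-201)/255 = 255 - 10368/255 ≈ 255 - 40.659 = 214.341 → 214
= RGB(237, 237, 214)


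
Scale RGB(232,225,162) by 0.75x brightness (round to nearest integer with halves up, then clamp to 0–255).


Multiply each channel by 0.75, round half up, clamp to [0, 255]
R: 232×0.75 = 174
G: 225×0.75 = 168.75 → round → 169
B: 162×0.75 = 121.5 → round → 122
= RGB(174, 169, 122)


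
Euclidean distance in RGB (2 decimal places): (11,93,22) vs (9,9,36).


d = √[(R₁-R₂)² + (G₁-G₂)² + (B₁-B₂)²]
d = √[(11-9)² + (93-9)² + (22-36)²]
d = √[4 + 7056 + 196]
d = √7256
d ≈ 85.18


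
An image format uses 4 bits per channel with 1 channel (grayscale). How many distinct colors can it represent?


Total bits = 4 bits/channel × 1 channels = 4 bits
Distinct colors = 2^4
= 16 colors


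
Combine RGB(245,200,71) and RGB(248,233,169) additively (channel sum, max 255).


Additive: each channel = min(255, C₁+C₂)
R: 245+248 = 493 → 255
G: 200+233 = 433 → 255
B: 71+169 = 240 → 240
= RGB(255, 255, 240)


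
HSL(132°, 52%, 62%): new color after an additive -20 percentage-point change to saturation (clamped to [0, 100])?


Original S = 52%
Adjustment = -20 percentage points
New S = 52 + (-20) = 32
Clamp to [0, 100] → 32
= HSL(132°, 32%, 62%)


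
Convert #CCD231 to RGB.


CC → 204 (R)
D2 → 210 (G)
31 → 49 (B)
= RGB(204, 210, 49)


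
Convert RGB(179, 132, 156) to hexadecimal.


R = 179 → B3 (hex)
G = 132 → 84 (hex)
B = 156 → 9C (hex)
Hex = #B3849C


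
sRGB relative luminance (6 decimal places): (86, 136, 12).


Linearize each channel (sRGB transfer function): c = v/255; c_lin = c/12.92 if c ≤ 0.04045, else ((c+0.055)/1.055)^2.4
  R: 86/255 ≈ 0.337255 > 0.04045 → ((0.337255+0.055)/1.055)^2.4 ≈ 0.093059
  G: 136/255 ≈ 0.533333 > 0.04045 → ((0.533333+0.055)/1.055)^2.4 ≈ 0.246201
  B: 12/255 ≈ 0.047059 > 0.04045 → ((0.047059+0.055)/1.055)^2.4 ≈ 0.003677
R_lin = 0.093059, G_lin = 0.246201, B_lin = 0.003677
L = 0.2126×R + 0.7152×G + 0.0722×B
L = 0.2126×0.093059 + 0.7152×0.246201 + 0.0722×0.003677
L ≈ 0.196133


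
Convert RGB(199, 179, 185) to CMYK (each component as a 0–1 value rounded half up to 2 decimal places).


R'=199/255≈0.7804, G'=179/255≈0.7020, B'=185/255≈0.7255
K = 1 - max(R',G',B') = 1 - 199/255 = 56/255 = 0.21960… → 0.22
(1-R'-K)/(1-K) simplifies to (max-R)/max with max = 199:
C = (199-199)/199 = 0/199 = 0 → 0.00
M = (199-179)/199 = 20/199 = 0.10050… → 0.10
Y = (199-185)/199 = 14/199 = 0.07035… → 0.07
= CMYK(0.00, 0.10, 0.07, 0.22)


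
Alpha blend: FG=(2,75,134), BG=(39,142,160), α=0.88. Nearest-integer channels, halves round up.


C = α×F + (1-α)×B, with 1-α = 0.12
R: 0.88×2 + 0.12×39 = 1.76 + 4.68 = 6.44 → 6
G: 0.88×75 + 0.12×142 = 66.00 + 17.04 = 83.04 → 83
B: 0.88×134 + 0.12×160 = 117.92 + 19.20 = 137.12 → 137
= RGB(6, 83, 137)


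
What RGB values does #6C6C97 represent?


6C → 108 (R)
6C → 108 (G)
97 → 151 (B)
= RGB(108, 108, 151)


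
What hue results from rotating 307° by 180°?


New hue = (H + rotation) mod 360
New hue = (307 + 180) mod 360
= 487 mod 360
= 127°


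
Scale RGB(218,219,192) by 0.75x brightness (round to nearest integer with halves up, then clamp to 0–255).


Multiply each channel by 0.75, round half up, clamp to [0, 255]
R: 218×0.75 = 163.5 → round → 164
G: 219×0.75 = 164.25 → round → 164
B: 192×0.75 = 144
= RGB(164, 164, 144)


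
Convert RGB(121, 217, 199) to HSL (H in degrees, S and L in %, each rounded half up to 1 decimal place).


Normalize: R'=121/255≈0.4745, G'=217/255≈0.8510, B'=199/255≈0.7804
Max=217/255, Min=121/255, Δ=Max-Min=96/255
L = (Max+Min)/2 = (217+121)/510 = 338/510 = 0.66274… → L = 66.3%
L > 0.5 → S = Δ/(2-Max-Min) = 96/(510-217-121) = 96/172 = 0.55813… → S = 55.8%
(the 1/255 factors cancel in S and H, so raw channel differences can be used)
Max is G' → H = 60 × ((B-R)/Δ + 2) = 60 × ((199-121)/96 + 2)
  78/96 + 2 = 0.8125 + 2 = 2.8125
  H = 60 × 2.8125 = 168.75° → H = 168.8°
= HSL(168.8°, 55.8%, 66.3%)


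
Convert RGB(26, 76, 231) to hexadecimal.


R = 26 → 1A (hex)
G = 76 → 4C (hex)
B = 231 → E7 (hex)
Hex = #1A4CE7


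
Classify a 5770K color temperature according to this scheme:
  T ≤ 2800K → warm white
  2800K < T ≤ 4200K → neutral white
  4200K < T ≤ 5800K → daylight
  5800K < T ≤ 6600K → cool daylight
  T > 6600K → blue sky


Temperature: 5770K
4200K < 5770K ≤ 5800K → daylight
Classification: daylight


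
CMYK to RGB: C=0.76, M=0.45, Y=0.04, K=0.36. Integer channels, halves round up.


R = 255 × (1-C) × (1-K) = 255 × 0.24 × 0.64 = 39.168 → 39
G = 255 × (1-M) × (1-K) = 255 × 0.55 × 0.64 = 89.76 → 90
B = 255 × (1-Y) × (1-K) = 255 × 0.96 × 0.64 = 156.672 → 157
= RGB(39, 90, 157)


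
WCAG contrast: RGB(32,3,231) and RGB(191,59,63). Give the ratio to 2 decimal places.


Linearize each sRGB channel c=v/255: c/12.92 if c ≤ 0.04045 else ((c+0.055)/1.055)^2.4
L = 0.2126×R_lin + 0.7152×G_lin + 0.0722×B_lin
Color 1 (32,3,231):
  R=32: 32/255≈0.1255 > 0.04045 → ((0.1255+0.055)/1.055)^2.4 ≈ 0.01444
  G=3: 3/255≈0.0118 ≤ 0.04045 → 0.0118/12.92 ≈ 0.00091
  B=231: 231/255≈0.9059 > 0.04045 → ((0.9059+0.055)/1.055)^2.4 ≈ 0.79910
  L1 = 0.2126×0.01444 + 0.7152×0.00091 + 0.0722×0.79910 ≈ 0.06142
Color 2 (191,59,63):
  R=191: 191/255≈0.7490 > 0.04045 → ((0.7490+0.055)/1.055)^2.4 ≈ 0.52100
  G=59: 59/255≈0.2314 > 0.04045 → ((0.2314+0.055)/1.055)^2.4 ≈ 0.04374
  B=63: 63/255≈0.2471 > 0.04045 → ((0.2471+0.055)/1.055)^2.4 ≈ 0.04971
  L2 = 0.2126×0.52100 + 0.7152×0.04374 + 0.0722×0.04971 ≈ 0.14563
Lighter = 0.14563, Darker = 0.06142
Ratio = (L_lighter + 0.05) / (L_darker + 0.05)
Ratio = (0.14563 + 0.05) / (0.06142 + 0.05) = 0.19563 / 0.11142 ≈ 1.7558
Ratio ≈ 1.76:1


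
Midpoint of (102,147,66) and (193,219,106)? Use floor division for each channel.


Midpoint: each channel = ⌊(C₁+C₂)/2⌋
R: ⌊(102+193)/2⌋ = 147
G: ⌊(147+219)/2⌋ = 183
B: ⌊(66+106)/2⌋ = 86
= RGB(147, 183, 86)


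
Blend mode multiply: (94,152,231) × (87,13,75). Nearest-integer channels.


Multiply: C = A×B/255, rounded to nearest integer
R: 94×87/255 = 8178/255 ≈ 32.071 → 32
G: 152×13/255 = 1976/255 ≈ 7.749 → 8
B: 231×75/255 = 17325/255 ≈ 67.941 → 68
= RGB(32, 8, 68)


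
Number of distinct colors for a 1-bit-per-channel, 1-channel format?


Total bits = 1 bits/channel × 1 channels = 1 bits
Distinct colors = 2^1
= 2 colors


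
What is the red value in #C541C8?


Color: #C541C8
R = C5 = 197
G = 41 = 65
B = C8 = 200
Red = 197


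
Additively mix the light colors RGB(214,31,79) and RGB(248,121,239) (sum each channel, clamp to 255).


Additive: each channel = min(255, C₁+C₂)
R: 214+248 = 462 → 255
G: 31+121 = 152 → 152
B: 79+239 = 318 → 255
= RGB(255, 152, 255)


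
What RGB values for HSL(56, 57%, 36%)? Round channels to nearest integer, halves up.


H=56°, S=0.57, L=0.36
C = (1-|2L-1|)×S = (1-|-0.28|)×0.57 = 0.4104
H' = H/60 = 56/60 ≈ 0.9333; X = C×(1-|H' mod 2 - 1|) = 0.38304
m = L - C/2 = 0.36 - 0.2052 = 0.1548
Sector ⌊H'⌋ = 0 → (R',G',B') = (0.4104, 0.38304, 0.0)
RGB = ((R'+m)×255, (G'+m)×255, (B'+m)×255) = (144.126, 137.1492, 39.474)
Round half up → RGB(144, 137, 39)


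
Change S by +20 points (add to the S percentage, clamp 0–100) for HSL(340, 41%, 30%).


Original S = 41%
Adjustment = +20 percentage points
New S = 41 + (20) = 61
Clamp to [0, 100] → 61
= HSL(340°, 61%, 30%)


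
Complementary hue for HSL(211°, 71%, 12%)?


Complement = opposite side of color wheel = hue + 180°
H' = (211 + 180) mod 360 = 31°
S and L unchanged.
= HSL(31°, 71%, 12%)


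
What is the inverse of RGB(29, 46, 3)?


Invert: (255-R, 255-G, 255-B)
R: 255-29 = 226
G: 255-46 = 209
B: 255-3 = 252
= RGB(226, 209, 252)


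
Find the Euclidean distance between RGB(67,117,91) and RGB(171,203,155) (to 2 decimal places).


d = √[(R₁-R₂)² + (G₁-G₂)² + (B₁-B₂)²]
d = √[(67-171)² + (117-203)² + (91-155)²]
d = √[10816 + 7396 + 4096]
d = √22308
d ≈ 149.36


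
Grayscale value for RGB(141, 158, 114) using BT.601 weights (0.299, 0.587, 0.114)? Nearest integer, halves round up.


Gray = 0.299×R + 0.587×G + 0.114×B
Gray = 0.299×141 + 0.587×158 + 0.114×114
Gray = 42.159 + 92.746 + 12.996
Gray = 147.901 → round half up → 148
Gray = 148


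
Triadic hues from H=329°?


Triadic: equally spaced at 120° intervals
H1 = 329°
H2 = (329 + 120) mod 360 = 89°
H3 = (329 + 240) mod 360 = 209°
Triadic = 329°, 89°, 209°


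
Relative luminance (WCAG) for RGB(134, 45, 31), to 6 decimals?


Linearize each channel (sRGB transfer function): c = v/255; c_lin = c/12.92 if c ≤ 0.04045, else ((c+0.055)/1.055)^2.4
  R: 134/255 ≈ 0.525490 > 0.04045 → ((0.525490+0.055)/1.055)^2.4 ≈ 0.238398
  G: 45/255 ≈ 0.176471 > 0.04045 → ((0.176471+0.055)/1.055)^2.4 ≈ 0.026241
  B: 31/255 ≈ 0.121569 > 0.04045 → ((0.121569+0.055)/1.055)^2.4 ≈ 0.013702
R_lin = 0.238398, G_lin = 0.026241, B_lin = 0.013702
L = 0.2126×R + 0.7152×G + 0.0722×B
L = 0.2126×0.238398 + 0.7152×0.026241 + 0.0722×0.013702
L ≈ 0.070440


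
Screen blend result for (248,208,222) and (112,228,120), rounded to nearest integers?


Screen: C = 255 - (255-A)×(255-B)/255, rounded to nearest integer
R: 255 - (255-248)×(255-112)/255 = 255 - 1001/255 ≈ 255 - 3.925 = 251.075 → 251
G: 255 - (255-208)×(255-228)/255 = 255 - 1269/255 ≈ 255 - 4.976 = 250.024 → 250
B: 255 - (255-222)×(255-120)/255 = 255 - 4455/255 ≈ 255 - 17.471 = 237.529 → 238
= RGB(251, 250, 238)


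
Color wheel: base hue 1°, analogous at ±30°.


Base hue: 1°
Left analog: (1 - 30) mod 360 = 331°
Right analog: (1 + 30) mod 360 = 31°
Analogous hues = 331° and 31°


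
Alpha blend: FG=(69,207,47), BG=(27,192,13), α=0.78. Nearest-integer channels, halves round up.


C = α×F + (1-α)×B, with 1-α = 0.22
R: 0.78×69 + 0.22×27 = 53.82 + 5.94 = 59.76 → 60
G: 0.78×207 + 0.22×192 = 161.46 + 42.24 = 203.70 → 204
B: 0.78×47 + 0.22×13 = 36.66 + 2.86 = 39.52 → 40
= RGB(60, 204, 40)


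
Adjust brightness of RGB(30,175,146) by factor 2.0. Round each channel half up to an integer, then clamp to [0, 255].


Multiply each channel by 2.0, round half up, clamp to [0, 255]
R: 30×2.0 = 60
G: 175×2.0 = 350 → clamp → 255
B: 146×2.0 = 292 → clamp → 255
= RGB(60, 255, 255)


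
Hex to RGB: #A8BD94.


A8 → 168 (R)
BD → 189 (G)
94 → 148 (B)
= RGB(168, 189, 148)


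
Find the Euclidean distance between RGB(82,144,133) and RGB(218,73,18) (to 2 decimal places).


d = √[(R₁-R₂)² + (G₁-G₂)² + (B₁-B₂)²]
d = √[(82-218)² + (144-73)² + (133-18)²]
d = √[18496 + 5041 + 13225]
d = √36762
d ≈ 191.73


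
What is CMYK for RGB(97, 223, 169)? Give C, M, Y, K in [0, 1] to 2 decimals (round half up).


R'=97/255≈0.3804, G'=223/255≈0.8745, B'=169/255≈0.6627
K = 1 - max(R',G',B') = 1 - 223/255 = 32/255 = 0.12549… → 0.13
(1-R'-K)/(1-K) simplifies to (max-R)/max with max = 223:
C = (223-97)/223 = 126/223 = 0.56502… → 0.57
M = (223-223)/223 = 0/223 = 0 → 0.00
Y = (223-169)/223 = 54/223 = 0.24215… → 0.24
= CMYK(0.57, 0.00, 0.24, 0.13)


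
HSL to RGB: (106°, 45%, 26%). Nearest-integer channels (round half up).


H=106°, S=0.45, L=0.26
C = (1-|2L-1|)×S = (1-|-0.48|)×0.45 = 0.234
H' = H/60 = 106/60 ≈ 1.7667; X = C×(1-|H' mod 2 - 1|) = 0.0546
m = L - C/2 = 0.26 - 0.117 = 0.143
Sector ⌊H'⌋ = 1 → (R',G',B') = (0.0546, 0.234, 0.0)
RGB = ((R'+m)×255, (G'+m)×255, (B'+m)×255) = (50.388, 96.135, 36.465)
Round half up → RGB(50, 96, 36)


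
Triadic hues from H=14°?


Triadic: equally spaced at 120° intervals
H1 = 14°
H2 = (14 + 120) mod 360 = 134°
H3 = (14 + 240) mod 360 = 254°
Triadic = 14°, 134°, 254°


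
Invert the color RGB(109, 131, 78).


Invert: (255-R, 255-G, 255-B)
R: 255-109 = 146
G: 255-131 = 124
B: 255-78 = 177
= RGB(146, 124, 177)


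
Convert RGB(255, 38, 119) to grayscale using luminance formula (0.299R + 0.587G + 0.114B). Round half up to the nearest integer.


Gray = 0.299×R + 0.587×G + 0.114×B
Gray = 0.299×255 + 0.587×38 + 0.114×119
Gray = 76.245 + 22.306 + 13.566
Gray = 112.117 → round half up → 112
Gray = 112


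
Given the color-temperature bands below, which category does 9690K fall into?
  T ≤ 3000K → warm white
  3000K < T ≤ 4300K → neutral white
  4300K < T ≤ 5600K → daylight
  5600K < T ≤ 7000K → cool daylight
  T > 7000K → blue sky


Temperature: 9690K
9690K > 7000K → blue sky
Classification: blue sky


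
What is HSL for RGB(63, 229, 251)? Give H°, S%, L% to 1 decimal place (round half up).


Normalize: R'=63/255≈0.2471, G'=229/255≈0.8980, B'=251/255≈0.9843
Max=251/255, Min=63/255, Δ=Max-Min=188/255
L = (Max+Min)/2 = (251+63)/510 = 314/510 = 0.61568… → L = 61.6%
L > 0.5 → S = Δ/(2-Max-Min) = 188/(510-251-63) = 188/196 = 0.95918… → S = 95.9%
(the 1/255 factors cancel in S and H, so raw channel differences can be used)
Max is B' → H = 60 × ((R-G)/Δ + 4) = 60 × ((63-229)/188 + 4)
  -166/188 + 4 = -0.8829… + 4 = 3.1170…
  H = 60 × 3.1170… = 187.021…° → H = 187.0°
= HSL(187.0°, 95.9%, 61.6%)


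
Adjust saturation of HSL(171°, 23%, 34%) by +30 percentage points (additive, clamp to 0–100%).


Original S = 23%
Adjustment = +30 percentage points
New S = 23 + (30) = 53
Clamp to [0, 100] → 53
= HSL(171°, 53%, 34%)


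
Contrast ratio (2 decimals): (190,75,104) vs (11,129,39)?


Linearize each sRGB channel c=v/255: c/12.92 if c ≤ 0.04045 else ((c+0.055)/1.055)^2.4
L = 0.2126×R_lin + 0.7152×G_lin + 0.0722×B_lin
Color 1 (190,75,104):
  R=190: 190/255≈0.7451 > 0.04045 → ((0.7451+0.055)/1.055)^2.4 ≈ 0.51492
  G=75: 75/255≈0.2941 > 0.04045 → ((0.2941+0.055)/1.055)^2.4 ≈ 0.07036
  B=104: 104/255≈0.4078 > 0.04045 → ((0.4078+0.055)/1.055)^2.4 ≈ 0.13843
  L1 = 0.2126×0.51492 + 0.7152×0.07036 + 0.0722×0.13843 ≈ 0.16979
Color 2 (11,129,39):
  R=11: 11/255≈0.0431 > 0.04045 → ((0.0431+0.055)/1.055)^2.4 ≈ 0.00335
  G=129: 129/255≈0.5059 > 0.04045 → ((0.5059+0.055)/1.055)^2.4 ≈ 0.21953
  B=39: 39/255≈0.1529 > 0.04045 → ((0.1529+0.055)/1.055)^2.4 ≈ 0.02029
  L2 = 0.2126×0.00335 + 0.7152×0.21953 + 0.0722×0.02029 ≈ 0.15918
Lighter = 0.16979, Darker = 0.15918
Ratio = (L_lighter + 0.05) / (L_darker + 0.05)
Ratio = (0.16979 + 0.05) / (0.15918 + 0.05) = 0.21979 / 0.20918 ≈ 1.0507
Ratio ≈ 1.05:1


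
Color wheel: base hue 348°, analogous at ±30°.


Base hue: 348°
Left analog: (348 - 30) mod 360 = 318°
Right analog: (348 + 30) mod 360 = 18°
Analogous hues = 318° and 18°


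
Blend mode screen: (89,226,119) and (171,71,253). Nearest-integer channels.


Screen: C = 255 - (255-A)×(255-B)/255, rounded to nearest integer
R: 255 - (255-89)×(255-171)/255 = 255 - 13944/255 ≈ 255 - 54.682 = 200.318 → 200
G: 255 - (255-226)×(255-71)/255 = 255 - 5336/255 ≈ 255 - 20.925 = 234.075 → 234
B: 255 - (255-119)×(255-253)/255 = 255 - 272/255 ≈ 255 - 1.067 = 253.933 → 254
= RGB(200, 234, 254)


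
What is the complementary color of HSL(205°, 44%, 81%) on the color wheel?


Complement = opposite side of color wheel = hue + 180°
H' = (205 + 180) mod 360 = 25°
S and L unchanged.
= HSL(25°, 44%, 81%)


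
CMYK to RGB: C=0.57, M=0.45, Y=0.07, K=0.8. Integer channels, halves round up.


R = 255 × (1-C) × (1-K) = 255 × 0.43 × 0.20 = 21.93 → 22
G = 255 × (1-M) × (1-K) = 255 × 0.55 × 0.20 = 28.05 → 28
B = 255 × (1-Y) × (1-K) = 255 × 0.93 × 0.20 = 47.43 → 47
= RGB(22, 28, 47)


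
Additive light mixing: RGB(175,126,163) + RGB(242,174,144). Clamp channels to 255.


Additive: each channel = min(255, C₁+C₂)
R: 175+242 = 417 → 255
G: 126+174 = 300 → 255
B: 163+144 = 307 → 255
= RGB(255, 255, 255)


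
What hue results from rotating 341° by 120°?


New hue = (H + rotation) mod 360
New hue = (341 + 120) mod 360
= 461 mod 360
= 101°


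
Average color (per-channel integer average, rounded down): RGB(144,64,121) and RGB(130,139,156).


Midpoint: each channel = ⌊(C₁+C₂)/2⌋
R: ⌊(144+130)/2⌋ = 137
G: ⌊(64+139)/2⌋ = 101
B: ⌊(121+156)/2⌋ = 138
= RGB(137, 101, 138)


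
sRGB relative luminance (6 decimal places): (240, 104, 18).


Linearize each channel (sRGB transfer function): c = v/255; c_lin = c/12.92 if c ≤ 0.04045, else ((c+0.055)/1.055)^2.4
  R: 240/255 ≈ 0.941176 > 0.04045 → ((0.941176+0.055)/1.055)^2.4 ≈ 0.871367
  G: 104/255 ≈ 0.407843 > 0.04045 → ((0.407843+0.055)/1.055)^2.4 ≈ 0.138432
  B: 18/255 ≈ 0.070588 > 0.04045 → ((0.070588+0.055)/1.055)^2.4 ≈ 0.006049
R_lin = 0.871367, G_lin = 0.138432, B_lin = 0.006049
L = 0.2126×R + 0.7152×G + 0.0722×B
L = 0.2126×0.871367 + 0.7152×0.138432 + 0.0722×0.006049
L ≈ 0.284696


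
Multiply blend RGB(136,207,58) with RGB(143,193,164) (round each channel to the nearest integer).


Multiply: C = A×B/255, rounded to nearest integer
R: 136×143/255 = 19448/255 ≈ 76.267 → 76
G: 207×193/255 = 39951/255 ≈ 156.671 → 157
B: 58×164/255 = 9512/255 ≈ 37.302 → 37
= RGB(76, 157, 37)


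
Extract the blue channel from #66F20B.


Color: #66F20B
R = 66 = 102
G = F2 = 242
B = 0B = 11
Blue = 11


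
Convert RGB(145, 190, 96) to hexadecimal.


R = 145 → 91 (hex)
G = 190 → BE (hex)
B = 96 → 60 (hex)
Hex = #91BE60


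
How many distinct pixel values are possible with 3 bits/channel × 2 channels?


Total bits = 3 bits/channel × 2 channels = 6 bits
Distinct pixel values = 2^6
= 64 pixel values


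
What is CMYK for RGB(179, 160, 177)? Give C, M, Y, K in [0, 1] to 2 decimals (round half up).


R'=179/255≈0.7020, G'=160/255≈0.6275, B'=177/255≈0.6941
K = 1 - max(R',G',B') = 1 - 179/255 = 76/255 = 0.29803… → 0.30
(1-R'-K)/(1-K) simplifies to (max-R)/max with max = 179:
C = (179-179)/179 = 0/179 = 0 → 0.00
M = (179-160)/179 = 19/179 = 0.10614… → 0.11
Y = (179-177)/179 = 2/179 = 0.01117… → 0.01
= CMYK(0.00, 0.11, 0.01, 0.30)


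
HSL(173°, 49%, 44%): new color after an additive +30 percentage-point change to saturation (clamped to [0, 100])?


Original S = 49%
Adjustment = +30 percentage points
New S = 49 + (30) = 79
Clamp to [0, 100] → 79
= HSL(173°, 79%, 44%)
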